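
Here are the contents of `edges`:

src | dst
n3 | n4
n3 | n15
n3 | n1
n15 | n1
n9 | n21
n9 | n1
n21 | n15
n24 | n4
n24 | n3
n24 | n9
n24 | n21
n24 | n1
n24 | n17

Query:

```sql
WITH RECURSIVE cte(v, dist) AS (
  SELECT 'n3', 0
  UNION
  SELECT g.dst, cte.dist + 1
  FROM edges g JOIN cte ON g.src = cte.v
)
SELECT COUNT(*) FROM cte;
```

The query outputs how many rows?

Base: (n3, dist=0).
Iteration 1: edges from {n3} -> (n1, dist=1), (n15, dist=1), (n4, dist=1).
Iteration 2: edges from {n1,n15,n4} -> (n1, dist=2).
Iteration 3: no outgoing edges from {n1}; recursion stops.
Total rows emitted: 5.

5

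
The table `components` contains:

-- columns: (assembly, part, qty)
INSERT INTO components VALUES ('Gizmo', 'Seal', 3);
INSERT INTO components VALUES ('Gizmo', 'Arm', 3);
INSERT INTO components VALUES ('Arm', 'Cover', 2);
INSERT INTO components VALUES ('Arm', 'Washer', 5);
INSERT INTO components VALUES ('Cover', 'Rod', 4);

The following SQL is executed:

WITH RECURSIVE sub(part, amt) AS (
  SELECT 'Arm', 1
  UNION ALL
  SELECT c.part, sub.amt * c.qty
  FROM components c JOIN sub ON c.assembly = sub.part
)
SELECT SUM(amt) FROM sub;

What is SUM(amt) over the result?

16

Base: (Arm, amt=1).
Iteration 1: components of {Arm} -> Cover = 1*2 = 2, Washer = 1*5 = 5.
Iteration 2: components of {Cover,Washer} -> Rod = 2*4 = 8.
Iteration 3: no further components; recursion stops.
SUM(amt) = 1 + 2 + 5 + 8 = 16.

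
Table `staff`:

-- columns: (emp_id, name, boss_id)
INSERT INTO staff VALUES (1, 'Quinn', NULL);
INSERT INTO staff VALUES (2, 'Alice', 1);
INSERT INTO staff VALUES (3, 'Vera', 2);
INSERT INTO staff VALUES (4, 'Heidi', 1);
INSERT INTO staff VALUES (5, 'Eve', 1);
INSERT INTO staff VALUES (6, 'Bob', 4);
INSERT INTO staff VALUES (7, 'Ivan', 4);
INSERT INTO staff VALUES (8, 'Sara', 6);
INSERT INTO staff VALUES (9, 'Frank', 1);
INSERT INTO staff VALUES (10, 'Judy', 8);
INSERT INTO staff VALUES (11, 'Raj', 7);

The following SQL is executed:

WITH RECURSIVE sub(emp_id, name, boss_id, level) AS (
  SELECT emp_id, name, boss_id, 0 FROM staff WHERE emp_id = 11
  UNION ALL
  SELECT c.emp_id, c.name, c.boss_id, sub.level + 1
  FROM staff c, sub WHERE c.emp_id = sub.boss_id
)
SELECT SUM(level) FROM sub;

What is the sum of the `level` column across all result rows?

6

Base: emp_id=11 (Raj), boss_id=7, level 0.
Iteration 1: join on emp_id=7 -> Ivan (id 7, boss_id=4, level 1).
Iteration 2: join on emp_id=4 -> Heidi (id 4, boss_id=1, level 2).
Iteration 3: join on emp_id=1 -> Quinn (id 1, boss_id=NULL, level 3).
Iteration 4: boss_id is NULL; no match; recursion stops.
SUM(level) = 0 + 1 + 2 + 3 = 6.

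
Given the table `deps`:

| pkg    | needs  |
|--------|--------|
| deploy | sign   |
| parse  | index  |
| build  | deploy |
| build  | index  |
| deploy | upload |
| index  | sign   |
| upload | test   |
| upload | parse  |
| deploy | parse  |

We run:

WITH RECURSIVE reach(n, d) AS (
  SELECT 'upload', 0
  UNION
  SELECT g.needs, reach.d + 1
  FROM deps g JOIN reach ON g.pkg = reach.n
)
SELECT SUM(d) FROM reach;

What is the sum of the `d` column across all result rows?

Base: (upload, d=0).
Iteration 1: edges from {upload} -> (parse, d=1), (test, d=1).
Iteration 2: edges from {parse,test} -> (index, d=2).
Iteration 3: edges from {index} -> (sign, d=3).
Iteration 4: no outgoing edges from {sign}; recursion stops.
SUM(d) = 0 + 1 + 1 + 2 + 3 = 7.

7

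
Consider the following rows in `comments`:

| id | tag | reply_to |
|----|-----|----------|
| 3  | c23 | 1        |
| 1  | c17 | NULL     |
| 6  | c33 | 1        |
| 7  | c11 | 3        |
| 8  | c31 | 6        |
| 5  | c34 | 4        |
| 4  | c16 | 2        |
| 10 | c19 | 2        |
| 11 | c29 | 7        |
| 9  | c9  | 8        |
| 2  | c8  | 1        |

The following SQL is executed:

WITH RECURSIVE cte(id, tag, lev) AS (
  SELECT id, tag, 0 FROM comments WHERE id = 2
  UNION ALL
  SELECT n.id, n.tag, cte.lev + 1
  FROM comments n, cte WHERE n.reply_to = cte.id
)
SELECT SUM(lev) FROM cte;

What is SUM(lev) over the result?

4

Base: id=2 (c8) at lev 0.
Iteration 1: rows with reply_to in {2} -> c16 (id 4, lev 1), c19 (id 10, lev 1).
Iteration 2: rows with reply_to in {4,10} -> c34 (id 5, lev 2).
Iteration 3: no rows with reply_to in {5}; recursion stops.
SUM(lev) = 0 + 1 + 1 + 2 = 4.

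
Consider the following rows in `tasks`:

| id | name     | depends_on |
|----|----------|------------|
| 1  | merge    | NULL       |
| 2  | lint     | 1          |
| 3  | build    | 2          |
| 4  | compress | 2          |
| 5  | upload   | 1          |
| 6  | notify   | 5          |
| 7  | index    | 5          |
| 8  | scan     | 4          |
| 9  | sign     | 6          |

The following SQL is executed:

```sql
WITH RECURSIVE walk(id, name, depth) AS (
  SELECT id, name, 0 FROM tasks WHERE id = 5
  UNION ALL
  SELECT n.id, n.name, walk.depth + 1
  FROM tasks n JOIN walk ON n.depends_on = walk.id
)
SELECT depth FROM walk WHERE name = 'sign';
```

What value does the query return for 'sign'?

2

Base: id=5 (upload) at depth 0.
Iteration 1: rows with depends_on in {5} -> notify (id 6, depth 1), index (id 7, depth 1).
Iteration 2: rows with depends_on in {6,7} -> sign (id 9, depth 2).
Iteration 3: no rows with depends_on in {9}; recursion stops.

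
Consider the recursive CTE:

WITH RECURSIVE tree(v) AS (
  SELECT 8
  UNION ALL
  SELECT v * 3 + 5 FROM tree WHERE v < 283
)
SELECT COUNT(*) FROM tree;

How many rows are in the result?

5

Base: v=8.
Iteration 1: 8 < 283 holds -> v = 8 * 3 + 5 = 29.
Iteration 2: 29 < 283 holds -> v = 29 * 3 + 5 = 92.
Iteration 3: 92 < 283 holds -> v = 92 * 3 + 5 = 281.
Iteration 4: 281 < 283 holds -> v = 281 * 3 + 5 = 848.
Iteration 5: 848 < 283 fails; recursion stops.
Total rows emitted: 5.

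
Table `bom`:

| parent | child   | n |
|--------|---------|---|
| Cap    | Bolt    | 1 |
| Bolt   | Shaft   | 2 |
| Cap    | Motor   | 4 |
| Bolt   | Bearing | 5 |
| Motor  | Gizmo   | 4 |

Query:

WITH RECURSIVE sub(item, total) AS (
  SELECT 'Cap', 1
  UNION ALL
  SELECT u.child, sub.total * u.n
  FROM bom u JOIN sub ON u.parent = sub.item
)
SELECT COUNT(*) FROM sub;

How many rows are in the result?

Base: (Cap, total=1).
Iteration 1: components of {Cap} -> Bolt = 1*1 = 1, Motor = 1*4 = 4.
Iteration 2: components of {Bolt,Motor} -> Bearing = 1*5 = 5, Gizmo = 4*4 = 16, Shaft = 1*2 = 2.
Iteration 3: no further components; recursion stops.
Total rows emitted: 6.

6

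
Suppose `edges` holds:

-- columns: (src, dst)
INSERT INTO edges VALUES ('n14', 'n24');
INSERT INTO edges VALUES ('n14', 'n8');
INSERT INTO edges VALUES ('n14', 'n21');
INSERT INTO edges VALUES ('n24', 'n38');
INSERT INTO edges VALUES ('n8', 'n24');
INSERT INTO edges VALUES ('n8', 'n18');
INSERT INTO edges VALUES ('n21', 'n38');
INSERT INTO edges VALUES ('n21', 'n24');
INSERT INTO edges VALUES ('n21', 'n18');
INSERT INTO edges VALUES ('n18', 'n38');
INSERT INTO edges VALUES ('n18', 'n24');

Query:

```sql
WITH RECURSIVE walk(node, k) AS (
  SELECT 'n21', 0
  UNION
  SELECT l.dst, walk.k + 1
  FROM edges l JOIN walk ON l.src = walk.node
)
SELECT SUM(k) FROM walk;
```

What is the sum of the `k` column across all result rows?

Base: (n21, k=0).
Iteration 1: edges from {n21} -> (n18, k=1), (n24, k=1), (n38, k=1).
Iteration 2: edges from {n18,n24,n38} -> (n24, k=2), (n38, k=2). [UNION drops 1 duplicate row(s)]
Iteration 3: edges from {n24,n38} -> (n38, k=3).
Iteration 4: no outgoing edges from {n38}; recursion stops.
SUM(k) = 0 + 1 + 1 + 1 + 2 + 2 + 3 = 10.

10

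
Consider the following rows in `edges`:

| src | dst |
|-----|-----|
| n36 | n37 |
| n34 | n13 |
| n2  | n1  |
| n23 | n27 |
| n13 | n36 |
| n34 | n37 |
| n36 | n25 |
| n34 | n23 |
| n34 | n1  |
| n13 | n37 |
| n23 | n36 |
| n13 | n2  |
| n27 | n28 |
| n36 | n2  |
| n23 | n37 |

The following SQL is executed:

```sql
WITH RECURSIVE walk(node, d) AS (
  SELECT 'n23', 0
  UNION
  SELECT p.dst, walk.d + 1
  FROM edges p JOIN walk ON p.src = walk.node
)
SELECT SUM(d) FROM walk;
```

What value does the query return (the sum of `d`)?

14

Base: (n23, d=0).
Iteration 1: edges from {n23} -> (n27, d=1), (n36, d=1), (n37, d=1).
Iteration 2: edges from {n27,n36,n37} -> (n2, d=2), (n25, d=2), (n28, d=2), (n37, d=2).
Iteration 3: edges from {n2,n25,n28,n37} -> (n1, d=3).
Iteration 4: no outgoing edges from {n1}; recursion stops.
SUM(d) = 0 + 1 + 1 + 1 + 2 + 2 + 2 + 2 + 3 = 14.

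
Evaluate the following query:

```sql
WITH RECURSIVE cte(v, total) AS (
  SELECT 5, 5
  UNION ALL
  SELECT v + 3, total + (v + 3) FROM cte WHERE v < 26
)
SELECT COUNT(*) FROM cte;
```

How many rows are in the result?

Base: v=5, total=5.
Iteration 1: 5 < 26 holds -> v = 5 + 3 = 8, total = 5 + 8 = 13.
Iteration 2: 8 < 26 holds -> v = 8 + 3 = 11, total = 13 + 11 = 24.
Iteration 3: 11 < 26 holds -> v = 11 + 3 = 14, total = 24 + 14 = 38.
Iteration 4: 14 < 26 holds -> v = 14 + 3 = 17, total = 38 + 17 = 55.
Iteration 5: 17 < 26 holds -> v = 17 + 3 = 20, total = 55 + 20 = 75.
Iteration 6: 20 < 26 holds -> v = 20 + 3 = 23, total = 75 + 23 = 98.
Iteration 7: 23 < 26 holds -> v = 23 + 3 = 26, total = 98 + 26 = 124.
Iteration 8: 26 < 26 fails; recursion stops.
Total rows emitted: 8.

8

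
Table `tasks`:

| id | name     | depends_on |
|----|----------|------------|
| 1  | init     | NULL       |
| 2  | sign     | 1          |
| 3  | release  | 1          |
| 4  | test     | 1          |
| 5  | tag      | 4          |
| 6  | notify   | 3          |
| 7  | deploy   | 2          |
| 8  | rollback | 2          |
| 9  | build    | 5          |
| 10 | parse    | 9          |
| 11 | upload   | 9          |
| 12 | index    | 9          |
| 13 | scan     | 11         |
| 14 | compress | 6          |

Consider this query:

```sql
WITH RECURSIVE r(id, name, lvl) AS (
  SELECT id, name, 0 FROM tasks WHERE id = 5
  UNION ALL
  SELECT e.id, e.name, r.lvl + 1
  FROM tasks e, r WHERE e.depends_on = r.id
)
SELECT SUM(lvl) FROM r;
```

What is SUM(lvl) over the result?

Base: id=5 (tag) at lvl 0.
Iteration 1: rows with depends_on in {5} -> build (id 9, lvl 1).
Iteration 2: rows with depends_on in {9} -> parse (id 10, lvl 2), upload (id 11, lvl 2), index (id 12, lvl 2).
Iteration 3: rows with depends_on in {10,11,12} -> scan (id 13, lvl 3).
Iteration 4: no rows with depends_on in {13}; recursion stops.
SUM(lvl) = 0 + 1 + 2 + 2 + 2 + 3 = 10.

10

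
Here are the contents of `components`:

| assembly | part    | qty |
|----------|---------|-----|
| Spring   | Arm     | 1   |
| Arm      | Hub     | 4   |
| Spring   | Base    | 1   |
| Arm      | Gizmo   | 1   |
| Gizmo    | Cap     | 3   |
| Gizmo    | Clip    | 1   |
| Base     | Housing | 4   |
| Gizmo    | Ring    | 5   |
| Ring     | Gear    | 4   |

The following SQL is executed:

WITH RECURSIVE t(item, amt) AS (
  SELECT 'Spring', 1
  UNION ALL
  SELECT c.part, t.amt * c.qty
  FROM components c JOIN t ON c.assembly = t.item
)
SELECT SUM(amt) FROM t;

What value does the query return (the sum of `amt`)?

Base: (Spring, amt=1).
Iteration 1: components of {Spring} -> Arm = 1*1 = 1, Base = 1*1 = 1.
Iteration 2: components of {Arm,Base} -> Gizmo = 1*1 = 1, Housing = 1*4 = 4, Hub = 1*4 = 4.
Iteration 3: components of {Gizmo,Housing,Hub} -> Cap = 1*3 = 3, Clip = 1*1 = 1, Ring = 1*5 = 5.
Iteration 4: components of {Cap,Clip,Ring} -> Gear = 5*4 = 20.
Iteration 5: no further components; recursion stops.
SUM(amt) = 1 + 1 + 1 + 4 + 1 + 4 + 3 + 1 + 5 + 20 = 41.

41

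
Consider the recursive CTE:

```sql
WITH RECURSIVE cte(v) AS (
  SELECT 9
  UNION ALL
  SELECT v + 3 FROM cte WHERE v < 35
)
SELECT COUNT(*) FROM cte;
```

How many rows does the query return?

10

Base: v=9.
Iteration 1: 9 < 35 holds -> v = 9 + 3 = 12.
Iteration 2: 12 < 35 holds -> v = 12 + 3 = 15.
Iteration 3: 15 < 35 holds -> v = 15 + 3 = 18.
Iteration 4: 18 < 35 holds -> v = 18 + 3 = 21.
Iteration 5: 21 < 35 holds -> v = 21 + 3 = 24.
Iteration 6: 24 < 35 holds -> v = 24 + 3 = 27.
Iteration 7: 27 < 35 holds -> v = 27 + 3 = 30.
Iteration 8: 30 < 35 holds -> v = 30 + 3 = 33.
Iteration 9: 33 < 35 holds -> v = 33 + 3 = 36.
Iteration 10: 36 < 35 fails; recursion stops.
Total rows emitted: 10.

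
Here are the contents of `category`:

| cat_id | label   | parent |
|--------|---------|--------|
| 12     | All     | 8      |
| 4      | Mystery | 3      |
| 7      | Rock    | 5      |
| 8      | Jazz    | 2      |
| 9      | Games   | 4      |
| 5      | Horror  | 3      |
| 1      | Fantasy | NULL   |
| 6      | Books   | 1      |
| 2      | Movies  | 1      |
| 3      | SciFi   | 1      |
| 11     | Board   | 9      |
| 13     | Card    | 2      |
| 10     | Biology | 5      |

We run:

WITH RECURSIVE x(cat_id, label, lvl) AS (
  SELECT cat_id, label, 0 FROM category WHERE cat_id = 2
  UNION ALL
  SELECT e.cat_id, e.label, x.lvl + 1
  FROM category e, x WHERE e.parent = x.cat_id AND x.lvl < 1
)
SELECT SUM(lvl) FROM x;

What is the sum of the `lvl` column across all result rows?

Base: cat_id=2 (Movies) at lvl 0.
Iteration 1: rows with parent in {2} -> Jazz (id 8, lvl 1), Card (id 13, lvl 1).
Iteration 2: lvl < 1 fails for all current rows; recursion stops.
SUM(lvl) = 0 + 1 + 1 = 2.

2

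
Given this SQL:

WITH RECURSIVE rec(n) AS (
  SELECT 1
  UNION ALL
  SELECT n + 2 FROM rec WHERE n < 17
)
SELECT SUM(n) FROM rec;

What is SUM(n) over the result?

Base: n=1.
Iteration 1: 1 < 17 holds -> n = 1 + 2 = 3.
Iteration 2: 3 < 17 holds -> n = 3 + 2 = 5.
Iteration 3: 5 < 17 holds -> n = 5 + 2 = 7.
Iteration 4: 7 < 17 holds -> n = 7 + 2 = 9.
Iteration 5: 9 < 17 holds -> n = 9 + 2 = 11.
Iteration 6: 11 < 17 holds -> n = 11 + 2 = 13.
Iteration 7: 13 < 17 holds -> n = 13 + 2 = 15.
Iteration 8: 15 < 17 holds -> n = 15 + 2 = 17.
Iteration 9: 17 < 17 fails; recursion stops.
SUM(n) = 1 + 3 + 5 + 7 + 9 + 11 + 13 + 15 + 17 = 81.

81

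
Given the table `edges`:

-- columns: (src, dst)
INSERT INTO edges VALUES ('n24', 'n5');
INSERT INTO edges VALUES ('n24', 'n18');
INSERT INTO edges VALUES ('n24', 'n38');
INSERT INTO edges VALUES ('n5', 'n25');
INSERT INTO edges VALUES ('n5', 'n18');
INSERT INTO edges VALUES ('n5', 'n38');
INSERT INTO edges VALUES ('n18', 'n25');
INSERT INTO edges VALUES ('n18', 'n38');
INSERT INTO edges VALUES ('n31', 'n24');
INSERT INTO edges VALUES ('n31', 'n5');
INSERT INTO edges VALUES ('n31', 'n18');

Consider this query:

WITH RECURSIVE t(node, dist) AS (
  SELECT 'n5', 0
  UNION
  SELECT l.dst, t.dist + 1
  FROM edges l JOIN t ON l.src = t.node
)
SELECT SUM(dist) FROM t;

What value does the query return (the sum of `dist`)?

7

Base: (n5, dist=0).
Iteration 1: edges from {n5} -> (n18, dist=1), (n25, dist=1), (n38, dist=1).
Iteration 2: edges from {n18,n25,n38} -> (n25, dist=2), (n38, dist=2).
Iteration 3: no outgoing edges from {n25,n38}; recursion stops.
SUM(dist) = 0 + 1 + 1 + 1 + 2 + 2 = 7.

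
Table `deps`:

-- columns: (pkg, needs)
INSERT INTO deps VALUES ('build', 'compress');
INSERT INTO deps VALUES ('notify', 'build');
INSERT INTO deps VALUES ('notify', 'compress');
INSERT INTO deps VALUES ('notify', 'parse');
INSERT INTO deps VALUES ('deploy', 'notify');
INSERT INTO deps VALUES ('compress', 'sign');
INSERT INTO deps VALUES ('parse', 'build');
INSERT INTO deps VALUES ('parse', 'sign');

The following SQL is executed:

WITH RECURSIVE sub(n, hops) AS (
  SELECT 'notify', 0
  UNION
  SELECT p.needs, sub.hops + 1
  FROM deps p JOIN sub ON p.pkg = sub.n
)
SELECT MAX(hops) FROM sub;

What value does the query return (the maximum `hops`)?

4

Base: (notify, hops=0).
Iteration 1: edges from {notify} -> (build, hops=1), (compress, hops=1), (parse, hops=1).
Iteration 2: edges from {build,compress,parse} -> (build, hops=2), (compress, hops=2), (sign, hops=2). [UNION drops 1 duplicate row(s)]
Iteration 3: edges from {build,compress,sign} -> (compress, hops=3), (sign, hops=3).
Iteration 4: edges from {compress,sign} -> (sign, hops=4).
Iteration 5: no outgoing edges from {sign}; recursion stops.
hops values: 0, 1, 1, 1, 2, 2, 2, 3, 3, 4; the maximum is 4.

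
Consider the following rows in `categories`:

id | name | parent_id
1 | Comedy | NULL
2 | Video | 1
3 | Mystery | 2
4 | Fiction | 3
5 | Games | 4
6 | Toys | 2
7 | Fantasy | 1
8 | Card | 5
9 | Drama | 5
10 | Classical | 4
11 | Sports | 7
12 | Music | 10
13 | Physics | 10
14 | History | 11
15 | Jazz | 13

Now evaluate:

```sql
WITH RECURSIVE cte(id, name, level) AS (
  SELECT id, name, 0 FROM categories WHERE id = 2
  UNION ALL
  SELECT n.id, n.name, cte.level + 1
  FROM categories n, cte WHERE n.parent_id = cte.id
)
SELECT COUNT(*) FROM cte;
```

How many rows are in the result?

11

Base: id=2 (Video) at level 0.
Iteration 1: rows with parent_id in {2} -> Mystery (id 3, level 1), Toys (id 6, level 1).
Iteration 2: rows with parent_id in {3,6} -> Fiction (id 4, level 2).
Iteration 3: rows with parent_id in {4} -> Games (id 5, level 3), Classical (id 10, level 3).
Iteration 4: rows with parent_id in {5,10} -> Card (id 8, level 4), Drama (id 9, level 4), Music (id 12, level 4), Physics (id 13, level 4).
Iteration 5: rows with parent_id in {8,9,12,13} -> Jazz (id 15, level 5).
Iteration 6: no rows with parent_id in {15}; recursion stops.
Total rows emitted: 11.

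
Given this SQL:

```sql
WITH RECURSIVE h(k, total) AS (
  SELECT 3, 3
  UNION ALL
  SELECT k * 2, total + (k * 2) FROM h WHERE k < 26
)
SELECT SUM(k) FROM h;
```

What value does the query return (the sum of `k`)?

93

Base: k=3, total=3.
Iteration 1: 3 < 26 holds -> k = 3 * 2 = 6, total = 3 + 6 = 9.
Iteration 2: 6 < 26 holds -> k = 6 * 2 = 12, total = 9 + 12 = 21.
Iteration 3: 12 < 26 holds -> k = 12 * 2 = 24, total = 21 + 24 = 45.
Iteration 4: 24 < 26 holds -> k = 24 * 2 = 48, total = 45 + 48 = 93.
Iteration 5: 48 < 26 fails; recursion stops.
SUM(k) = 3 + 6 + 12 + 24 + 48 = 93.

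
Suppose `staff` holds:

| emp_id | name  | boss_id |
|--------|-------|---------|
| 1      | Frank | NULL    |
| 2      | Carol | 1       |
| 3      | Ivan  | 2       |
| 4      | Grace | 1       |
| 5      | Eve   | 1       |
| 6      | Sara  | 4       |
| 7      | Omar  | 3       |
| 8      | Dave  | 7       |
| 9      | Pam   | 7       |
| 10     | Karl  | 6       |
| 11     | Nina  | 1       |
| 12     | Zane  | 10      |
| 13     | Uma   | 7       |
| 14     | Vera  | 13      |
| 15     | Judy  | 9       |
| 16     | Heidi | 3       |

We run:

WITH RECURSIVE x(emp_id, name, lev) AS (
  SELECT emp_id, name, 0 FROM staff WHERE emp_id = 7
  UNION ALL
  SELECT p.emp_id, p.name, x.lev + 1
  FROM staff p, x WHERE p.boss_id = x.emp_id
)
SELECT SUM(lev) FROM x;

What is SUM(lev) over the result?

Base: emp_id=7 (Omar) at lev 0.
Iteration 1: rows with boss_id in {7} -> Dave (id 8, lev 1), Pam (id 9, lev 1), Uma (id 13, lev 1).
Iteration 2: rows with boss_id in {8,9,13} -> Vera (id 14, lev 2), Judy (id 15, lev 2).
Iteration 3: no rows with boss_id in {14,15}; recursion stops.
SUM(lev) = 0 + 1 + 1 + 1 + 2 + 2 = 7.

7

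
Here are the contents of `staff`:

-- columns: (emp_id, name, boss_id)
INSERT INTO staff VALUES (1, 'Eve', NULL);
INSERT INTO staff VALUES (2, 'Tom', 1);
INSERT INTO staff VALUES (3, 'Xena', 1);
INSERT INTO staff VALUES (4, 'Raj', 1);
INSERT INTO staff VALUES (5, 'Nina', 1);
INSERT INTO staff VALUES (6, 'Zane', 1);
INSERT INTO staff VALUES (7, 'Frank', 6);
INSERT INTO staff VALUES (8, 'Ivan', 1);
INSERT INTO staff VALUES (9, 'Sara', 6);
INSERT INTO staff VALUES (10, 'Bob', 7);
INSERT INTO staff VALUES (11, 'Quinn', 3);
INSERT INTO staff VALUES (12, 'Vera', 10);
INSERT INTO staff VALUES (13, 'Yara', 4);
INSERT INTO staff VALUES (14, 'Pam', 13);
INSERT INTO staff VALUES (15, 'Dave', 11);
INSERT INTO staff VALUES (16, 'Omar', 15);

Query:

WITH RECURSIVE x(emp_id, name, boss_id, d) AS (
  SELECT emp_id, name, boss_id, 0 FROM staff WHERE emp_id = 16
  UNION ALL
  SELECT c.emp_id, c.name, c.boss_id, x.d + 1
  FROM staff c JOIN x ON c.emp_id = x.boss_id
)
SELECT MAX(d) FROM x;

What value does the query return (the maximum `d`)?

4

Base: emp_id=16 (Omar), boss_id=15, d 0.
Iteration 1: join on emp_id=15 -> Dave (id 15, boss_id=11, d 1).
Iteration 2: join on emp_id=11 -> Quinn (id 11, boss_id=3, d 2).
Iteration 3: join on emp_id=3 -> Xena (id 3, boss_id=1, d 3).
Iteration 4: join on emp_id=1 -> Eve (id 1, boss_id=NULL, d 4).
Iteration 5: boss_id is NULL; no match; recursion stops.
d values: 0, 1, 2, 3, 4; the maximum is 4.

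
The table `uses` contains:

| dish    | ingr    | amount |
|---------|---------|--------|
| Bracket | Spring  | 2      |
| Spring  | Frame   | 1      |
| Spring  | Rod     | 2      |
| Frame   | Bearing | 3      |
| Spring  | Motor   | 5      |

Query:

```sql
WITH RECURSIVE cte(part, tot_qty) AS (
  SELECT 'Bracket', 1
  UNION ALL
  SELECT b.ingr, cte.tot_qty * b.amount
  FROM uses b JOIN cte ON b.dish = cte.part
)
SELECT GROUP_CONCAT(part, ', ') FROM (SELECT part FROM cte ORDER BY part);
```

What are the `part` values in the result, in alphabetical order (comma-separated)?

Base: (Bracket, tot_qty=1).
Iteration 1: components of {Bracket} -> Spring = 1*2 = 2.
Iteration 2: components of {Spring} -> Frame = 2*1 = 2, Motor = 2*5 = 10, Rod = 2*2 = 4.
Iteration 3: components of {Frame,Motor,Rod} -> Bearing = 2*3 = 6.
Iteration 4: no further components; recursion stops.

Bearing, Bracket, Frame, Motor, Rod, Spring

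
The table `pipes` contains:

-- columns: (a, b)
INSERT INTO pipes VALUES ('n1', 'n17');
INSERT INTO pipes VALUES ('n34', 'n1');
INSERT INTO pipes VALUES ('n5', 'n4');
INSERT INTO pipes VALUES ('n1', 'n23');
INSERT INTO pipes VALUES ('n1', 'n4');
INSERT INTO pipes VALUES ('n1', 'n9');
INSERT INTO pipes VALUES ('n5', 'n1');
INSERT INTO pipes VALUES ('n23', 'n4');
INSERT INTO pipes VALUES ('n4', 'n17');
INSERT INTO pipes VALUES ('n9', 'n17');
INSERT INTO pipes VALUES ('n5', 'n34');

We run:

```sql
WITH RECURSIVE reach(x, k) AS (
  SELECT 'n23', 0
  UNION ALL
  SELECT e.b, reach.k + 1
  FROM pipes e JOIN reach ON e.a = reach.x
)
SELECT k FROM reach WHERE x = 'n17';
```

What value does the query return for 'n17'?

Base: (n23, k=0).
Iteration 1: edges from {n23} -> (n4, k=1).
Iteration 2: edges from {n4} -> (n17, k=2).
Iteration 3: no outgoing edges from {n17}; recursion stops.

2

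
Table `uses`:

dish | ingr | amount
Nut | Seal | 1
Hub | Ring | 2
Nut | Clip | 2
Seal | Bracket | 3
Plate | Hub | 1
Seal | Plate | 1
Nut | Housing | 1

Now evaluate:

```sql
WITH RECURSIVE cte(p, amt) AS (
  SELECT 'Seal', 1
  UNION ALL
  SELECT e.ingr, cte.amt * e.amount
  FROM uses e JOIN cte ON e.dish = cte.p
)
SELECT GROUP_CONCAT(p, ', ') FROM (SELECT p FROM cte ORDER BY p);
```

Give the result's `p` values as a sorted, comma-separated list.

Bracket, Hub, Plate, Ring, Seal

Base: (Seal, amt=1).
Iteration 1: components of {Seal} -> Bracket = 1*3 = 3, Plate = 1*1 = 1.
Iteration 2: components of {Bracket,Plate} -> Hub = 1*1 = 1.
Iteration 3: components of {Hub} -> Ring = 1*2 = 2.
Iteration 4: no further components; recursion stops.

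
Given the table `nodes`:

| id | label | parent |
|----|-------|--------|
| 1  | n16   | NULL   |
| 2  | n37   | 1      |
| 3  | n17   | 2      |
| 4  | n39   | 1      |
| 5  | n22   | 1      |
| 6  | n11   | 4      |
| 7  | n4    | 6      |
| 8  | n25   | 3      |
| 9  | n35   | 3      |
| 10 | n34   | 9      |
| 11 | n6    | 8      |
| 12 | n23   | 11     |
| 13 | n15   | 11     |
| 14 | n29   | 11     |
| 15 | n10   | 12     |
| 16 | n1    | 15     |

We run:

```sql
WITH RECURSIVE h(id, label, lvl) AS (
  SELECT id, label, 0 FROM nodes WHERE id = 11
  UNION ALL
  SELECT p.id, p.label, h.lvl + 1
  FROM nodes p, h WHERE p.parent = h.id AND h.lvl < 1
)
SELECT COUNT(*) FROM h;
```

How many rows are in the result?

4

Base: id=11 (n6) at lvl 0.
Iteration 1: rows with parent in {11} -> n23 (id 12, lvl 1), n15 (id 13, lvl 1), n29 (id 14, lvl 1).
Iteration 2: lvl < 1 fails for all current rows; recursion stops.
Total rows emitted: 4.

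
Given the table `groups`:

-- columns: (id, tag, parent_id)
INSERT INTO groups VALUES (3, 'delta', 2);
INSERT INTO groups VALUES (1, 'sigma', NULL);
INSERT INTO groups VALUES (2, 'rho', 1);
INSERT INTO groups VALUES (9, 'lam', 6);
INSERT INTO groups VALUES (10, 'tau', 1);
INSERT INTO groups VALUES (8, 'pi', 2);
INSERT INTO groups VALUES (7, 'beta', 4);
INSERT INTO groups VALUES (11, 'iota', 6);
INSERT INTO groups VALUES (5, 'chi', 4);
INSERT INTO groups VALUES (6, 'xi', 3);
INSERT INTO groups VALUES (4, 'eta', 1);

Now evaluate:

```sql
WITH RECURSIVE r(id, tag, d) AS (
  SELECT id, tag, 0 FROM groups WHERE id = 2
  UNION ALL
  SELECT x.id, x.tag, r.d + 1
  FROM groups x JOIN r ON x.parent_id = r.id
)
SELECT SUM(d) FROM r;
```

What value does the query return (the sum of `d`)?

10

Base: id=2 (rho) at d 0.
Iteration 1: rows with parent_id in {2} -> delta (id 3, d 1), pi (id 8, d 1).
Iteration 2: rows with parent_id in {3,8} -> xi (id 6, d 2).
Iteration 3: rows with parent_id in {6} -> lam (id 9, d 3), iota (id 11, d 3).
Iteration 4: no rows with parent_id in {9,11}; recursion stops.
SUM(d) = 0 + 1 + 1 + 2 + 3 + 3 = 10.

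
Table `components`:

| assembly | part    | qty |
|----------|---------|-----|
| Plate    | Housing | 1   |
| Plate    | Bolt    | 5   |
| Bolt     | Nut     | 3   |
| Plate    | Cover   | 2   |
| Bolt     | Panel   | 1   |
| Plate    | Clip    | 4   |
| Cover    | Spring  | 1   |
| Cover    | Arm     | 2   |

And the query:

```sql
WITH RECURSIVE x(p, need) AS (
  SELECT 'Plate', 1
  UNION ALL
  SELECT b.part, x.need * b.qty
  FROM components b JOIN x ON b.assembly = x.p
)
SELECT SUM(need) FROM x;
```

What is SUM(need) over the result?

39

Base: (Plate, need=1).
Iteration 1: components of {Plate} -> Bolt = 1*5 = 5, Clip = 1*4 = 4, Cover = 1*2 = 2, Housing = 1*1 = 1.
Iteration 2: components of {Bolt,Clip,Cover,Housing} -> Arm = 2*2 = 4, Nut = 5*3 = 15, Panel = 5*1 = 5, Spring = 2*1 = 2.
Iteration 3: no further components; recursion stops.
SUM(need) = 1 + 1 + 5 + 2 + 4 + 15 + 5 + 2 + 4 = 39.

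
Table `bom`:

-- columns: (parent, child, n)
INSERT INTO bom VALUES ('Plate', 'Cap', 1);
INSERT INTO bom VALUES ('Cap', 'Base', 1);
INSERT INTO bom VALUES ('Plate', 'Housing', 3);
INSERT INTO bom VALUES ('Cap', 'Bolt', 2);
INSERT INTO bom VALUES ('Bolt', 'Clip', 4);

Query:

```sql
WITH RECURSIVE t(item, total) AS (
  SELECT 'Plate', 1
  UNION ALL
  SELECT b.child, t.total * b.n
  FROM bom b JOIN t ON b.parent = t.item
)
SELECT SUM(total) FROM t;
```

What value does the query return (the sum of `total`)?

16

Base: (Plate, total=1).
Iteration 1: components of {Plate} -> Cap = 1*1 = 1, Housing = 1*3 = 3.
Iteration 2: components of {Cap,Housing} -> Base = 1*1 = 1, Bolt = 1*2 = 2.
Iteration 3: components of {Base,Bolt} -> Clip = 2*4 = 8.
Iteration 4: no further components; recursion stops.
SUM(total) = 1 + 1 + 3 + 2 + 1 + 8 = 16.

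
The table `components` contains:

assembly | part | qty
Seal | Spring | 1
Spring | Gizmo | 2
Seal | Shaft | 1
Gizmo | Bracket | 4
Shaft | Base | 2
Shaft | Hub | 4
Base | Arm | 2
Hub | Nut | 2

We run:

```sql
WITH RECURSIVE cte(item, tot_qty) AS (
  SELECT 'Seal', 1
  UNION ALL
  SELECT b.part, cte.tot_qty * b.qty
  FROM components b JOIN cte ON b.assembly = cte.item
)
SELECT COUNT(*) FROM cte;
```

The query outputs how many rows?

Base: (Seal, tot_qty=1).
Iteration 1: components of {Seal} -> Shaft = 1*1 = 1, Spring = 1*1 = 1.
Iteration 2: components of {Shaft,Spring} -> Base = 1*2 = 2, Gizmo = 1*2 = 2, Hub = 1*4 = 4.
Iteration 3: components of {Base,Gizmo,Hub} -> Arm = 2*2 = 4, Bracket = 2*4 = 8, Nut = 4*2 = 8.
Iteration 4: no further components; recursion stops.
Total rows emitted: 9.

9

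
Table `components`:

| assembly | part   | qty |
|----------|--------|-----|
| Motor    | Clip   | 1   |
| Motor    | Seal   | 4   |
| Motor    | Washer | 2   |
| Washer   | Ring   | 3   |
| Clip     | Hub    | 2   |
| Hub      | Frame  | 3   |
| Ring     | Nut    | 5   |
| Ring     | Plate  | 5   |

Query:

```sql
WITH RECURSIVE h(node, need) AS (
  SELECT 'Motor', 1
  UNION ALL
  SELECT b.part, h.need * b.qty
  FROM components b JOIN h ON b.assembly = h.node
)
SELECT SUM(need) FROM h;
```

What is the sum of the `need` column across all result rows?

Base: (Motor, need=1).
Iteration 1: components of {Motor} -> Clip = 1*1 = 1, Seal = 1*4 = 4, Washer = 1*2 = 2.
Iteration 2: components of {Clip,Seal,Washer} -> Hub = 1*2 = 2, Ring = 2*3 = 6.
Iteration 3: components of {Hub,Ring} -> Frame = 2*3 = 6, Nut = 6*5 = 30, Plate = 6*5 = 30.
Iteration 4: no further components; recursion stops.
SUM(need) = 1 + 1 + 4 + 2 + 2 + 6 + 6 + 30 + 30 = 82.

82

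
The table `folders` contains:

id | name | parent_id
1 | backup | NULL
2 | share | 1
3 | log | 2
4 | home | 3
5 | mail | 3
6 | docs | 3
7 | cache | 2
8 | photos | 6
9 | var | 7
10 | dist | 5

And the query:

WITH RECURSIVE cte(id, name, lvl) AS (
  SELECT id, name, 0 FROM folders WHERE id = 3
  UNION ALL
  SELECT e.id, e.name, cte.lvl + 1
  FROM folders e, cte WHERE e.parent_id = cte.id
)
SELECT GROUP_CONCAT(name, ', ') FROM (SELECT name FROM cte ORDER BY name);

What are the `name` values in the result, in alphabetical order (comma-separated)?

Base: id=3 (log) at lvl 0.
Iteration 1: rows with parent_id in {3} -> home (id 4, lvl 1), mail (id 5, lvl 1), docs (id 6, lvl 1).
Iteration 2: rows with parent_id in {4,5,6} -> photos (id 8, lvl 2), dist (id 10, lvl 2).
Iteration 3: no rows with parent_id in {8,10}; recursion stops.

dist, docs, home, log, mail, photos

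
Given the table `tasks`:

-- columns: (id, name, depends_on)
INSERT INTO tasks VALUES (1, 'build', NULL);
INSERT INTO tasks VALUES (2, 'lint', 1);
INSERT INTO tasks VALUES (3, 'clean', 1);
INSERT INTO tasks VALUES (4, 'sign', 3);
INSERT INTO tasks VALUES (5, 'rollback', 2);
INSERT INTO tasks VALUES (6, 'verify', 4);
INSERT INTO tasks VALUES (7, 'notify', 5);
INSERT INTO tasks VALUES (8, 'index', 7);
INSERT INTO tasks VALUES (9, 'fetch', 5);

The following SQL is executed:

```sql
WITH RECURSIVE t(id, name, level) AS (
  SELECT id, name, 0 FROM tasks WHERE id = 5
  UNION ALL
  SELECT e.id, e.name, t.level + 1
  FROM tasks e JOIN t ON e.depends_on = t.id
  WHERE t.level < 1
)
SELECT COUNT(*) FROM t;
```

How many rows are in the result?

Base: id=5 (rollback) at level 0.
Iteration 1: rows with depends_on in {5} -> notify (id 7, level 1), fetch (id 9, level 1).
Iteration 2: level < 1 fails for all current rows; recursion stops.
Total rows emitted: 3.

3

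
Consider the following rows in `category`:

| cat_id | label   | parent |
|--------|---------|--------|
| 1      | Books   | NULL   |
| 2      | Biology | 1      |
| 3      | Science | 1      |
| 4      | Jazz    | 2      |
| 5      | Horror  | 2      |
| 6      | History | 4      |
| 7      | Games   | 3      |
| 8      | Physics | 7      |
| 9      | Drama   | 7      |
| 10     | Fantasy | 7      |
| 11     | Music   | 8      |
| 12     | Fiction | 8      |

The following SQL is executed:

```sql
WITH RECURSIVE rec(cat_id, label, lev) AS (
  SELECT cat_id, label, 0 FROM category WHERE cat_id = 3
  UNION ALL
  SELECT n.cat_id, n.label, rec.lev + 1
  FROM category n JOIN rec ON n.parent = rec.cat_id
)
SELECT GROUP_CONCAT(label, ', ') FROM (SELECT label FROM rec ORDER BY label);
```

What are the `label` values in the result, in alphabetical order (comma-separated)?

Drama, Fantasy, Fiction, Games, Music, Physics, Science

Base: cat_id=3 (Science) at lev 0.
Iteration 1: rows with parent in {3} -> Games (id 7, lev 1).
Iteration 2: rows with parent in {7} -> Physics (id 8, lev 2), Drama (id 9, lev 2), Fantasy (id 10, lev 2).
Iteration 3: rows with parent in {8,9,10} -> Music (id 11, lev 3), Fiction (id 12, lev 3).
Iteration 4: no rows with parent in {11,12}; recursion stops.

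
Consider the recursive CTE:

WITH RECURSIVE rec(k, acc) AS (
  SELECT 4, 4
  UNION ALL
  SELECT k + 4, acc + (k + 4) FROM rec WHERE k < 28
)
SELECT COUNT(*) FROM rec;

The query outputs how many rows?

7

Base: k=4, acc=4.
Iteration 1: 4 < 28 holds -> k = 4 + 4 = 8, acc = 4 + 8 = 12.
Iteration 2: 8 < 28 holds -> k = 8 + 4 = 12, acc = 12 + 12 = 24.
Iteration 3: 12 < 28 holds -> k = 12 + 4 = 16, acc = 24 + 16 = 40.
Iteration 4: 16 < 28 holds -> k = 16 + 4 = 20, acc = 40 + 20 = 60.
Iteration 5: 20 < 28 holds -> k = 20 + 4 = 24, acc = 60 + 24 = 84.
Iteration 6: 24 < 28 holds -> k = 24 + 4 = 28, acc = 84 + 28 = 112.
Iteration 7: 28 < 28 fails; recursion stops.
Total rows emitted: 7.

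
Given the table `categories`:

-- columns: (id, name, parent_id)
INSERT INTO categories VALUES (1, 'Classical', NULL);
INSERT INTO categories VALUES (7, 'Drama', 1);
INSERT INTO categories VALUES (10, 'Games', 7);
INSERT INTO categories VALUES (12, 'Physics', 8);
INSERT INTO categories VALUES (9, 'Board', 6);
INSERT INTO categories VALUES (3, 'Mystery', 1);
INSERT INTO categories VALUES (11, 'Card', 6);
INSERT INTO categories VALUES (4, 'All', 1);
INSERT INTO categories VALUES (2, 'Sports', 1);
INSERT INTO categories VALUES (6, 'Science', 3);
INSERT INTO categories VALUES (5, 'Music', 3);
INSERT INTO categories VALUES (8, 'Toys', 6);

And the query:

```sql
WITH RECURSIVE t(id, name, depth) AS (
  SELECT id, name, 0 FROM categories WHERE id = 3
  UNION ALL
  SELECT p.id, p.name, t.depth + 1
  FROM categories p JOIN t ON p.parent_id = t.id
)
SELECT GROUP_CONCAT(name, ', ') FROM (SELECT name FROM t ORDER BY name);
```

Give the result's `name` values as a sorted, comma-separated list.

Base: id=3 (Mystery) at depth 0.
Iteration 1: rows with parent_id in {3} -> Music (id 5, depth 1), Science (id 6, depth 1).
Iteration 2: rows with parent_id in {5,6} -> Toys (id 8, depth 2), Board (id 9, depth 2), Card (id 11, depth 2).
Iteration 3: rows with parent_id in {8,9,11} -> Physics (id 12, depth 3).
Iteration 4: no rows with parent_id in {12}; recursion stops.

Board, Card, Music, Mystery, Physics, Science, Toys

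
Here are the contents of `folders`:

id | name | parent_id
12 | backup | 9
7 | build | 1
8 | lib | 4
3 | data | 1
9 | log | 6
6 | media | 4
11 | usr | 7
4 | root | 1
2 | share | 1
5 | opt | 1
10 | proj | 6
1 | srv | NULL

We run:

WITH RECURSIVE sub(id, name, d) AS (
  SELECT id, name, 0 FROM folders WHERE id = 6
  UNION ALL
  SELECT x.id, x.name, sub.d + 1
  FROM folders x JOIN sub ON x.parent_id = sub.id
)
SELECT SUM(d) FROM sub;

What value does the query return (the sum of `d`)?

4

Base: id=6 (media) at d 0.
Iteration 1: rows with parent_id in {6} -> log (id 9, d 1), proj (id 10, d 1).
Iteration 2: rows with parent_id in {9,10} -> backup (id 12, d 2).
Iteration 3: no rows with parent_id in {12}; recursion stops.
SUM(d) = 0 + 1 + 1 + 2 = 4.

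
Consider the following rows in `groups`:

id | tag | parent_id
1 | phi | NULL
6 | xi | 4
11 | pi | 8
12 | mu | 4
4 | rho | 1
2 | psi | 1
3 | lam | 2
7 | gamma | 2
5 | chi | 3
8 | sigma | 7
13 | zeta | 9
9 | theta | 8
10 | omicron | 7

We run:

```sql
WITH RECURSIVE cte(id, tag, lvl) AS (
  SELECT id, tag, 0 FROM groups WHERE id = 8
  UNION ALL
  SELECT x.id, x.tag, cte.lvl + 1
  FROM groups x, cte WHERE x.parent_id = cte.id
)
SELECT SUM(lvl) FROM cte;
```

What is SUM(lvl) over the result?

4

Base: id=8 (sigma) at lvl 0.
Iteration 1: rows with parent_id in {8} -> theta (id 9, lvl 1), pi (id 11, lvl 1).
Iteration 2: rows with parent_id in {9,11} -> zeta (id 13, lvl 2).
Iteration 3: no rows with parent_id in {13}; recursion stops.
SUM(lvl) = 0 + 1 + 1 + 2 = 4.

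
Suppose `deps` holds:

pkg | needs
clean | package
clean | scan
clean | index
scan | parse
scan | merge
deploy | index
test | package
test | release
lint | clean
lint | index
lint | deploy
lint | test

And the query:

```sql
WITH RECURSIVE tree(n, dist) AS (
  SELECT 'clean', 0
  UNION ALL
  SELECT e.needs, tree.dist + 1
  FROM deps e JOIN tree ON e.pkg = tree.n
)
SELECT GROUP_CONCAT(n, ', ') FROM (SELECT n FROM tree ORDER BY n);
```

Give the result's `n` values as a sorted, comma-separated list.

clean, index, merge, package, parse, scan

Base: (clean, dist=0).
Iteration 1: edges from {clean} -> (index, dist=1), (package, dist=1), (scan, dist=1).
Iteration 2: edges from {index,package,scan} -> (merge, dist=2), (parse, dist=2).
Iteration 3: no outgoing edges from {merge,parse}; recursion stops.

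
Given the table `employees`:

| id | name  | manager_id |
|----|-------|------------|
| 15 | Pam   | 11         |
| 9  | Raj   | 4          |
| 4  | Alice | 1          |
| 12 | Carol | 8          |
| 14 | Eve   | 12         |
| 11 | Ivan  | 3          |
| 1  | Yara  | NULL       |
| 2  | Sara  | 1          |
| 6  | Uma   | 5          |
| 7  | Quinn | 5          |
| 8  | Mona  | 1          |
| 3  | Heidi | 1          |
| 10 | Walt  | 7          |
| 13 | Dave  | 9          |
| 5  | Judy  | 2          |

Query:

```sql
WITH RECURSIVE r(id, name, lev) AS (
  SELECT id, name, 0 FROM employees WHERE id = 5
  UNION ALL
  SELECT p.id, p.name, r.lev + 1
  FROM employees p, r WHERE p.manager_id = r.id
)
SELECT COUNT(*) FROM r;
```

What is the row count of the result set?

4

Base: id=5 (Judy) at lev 0.
Iteration 1: rows with manager_id in {5} -> Uma (id 6, lev 1), Quinn (id 7, lev 1).
Iteration 2: rows with manager_id in {6,7} -> Walt (id 10, lev 2).
Iteration 3: no rows with manager_id in {10}; recursion stops.
Total rows emitted: 4.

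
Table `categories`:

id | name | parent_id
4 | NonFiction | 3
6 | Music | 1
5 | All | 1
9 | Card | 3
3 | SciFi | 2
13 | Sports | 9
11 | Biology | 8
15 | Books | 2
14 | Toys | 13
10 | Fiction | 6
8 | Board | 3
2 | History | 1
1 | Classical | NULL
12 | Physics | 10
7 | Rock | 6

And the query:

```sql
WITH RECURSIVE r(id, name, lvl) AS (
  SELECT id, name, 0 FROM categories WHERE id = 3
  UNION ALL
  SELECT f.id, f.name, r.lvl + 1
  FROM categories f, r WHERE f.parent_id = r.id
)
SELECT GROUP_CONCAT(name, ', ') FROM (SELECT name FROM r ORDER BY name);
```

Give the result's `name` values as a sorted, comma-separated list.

Biology, Board, Card, NonFiction, SciFi, Sports, Toys

Base: id=3 (SciFi) at lvl 0.
Iteration 1: rows with parent_id in {3} -> NonFiction (id 4, lvl 1), Board (id 8, lvl 1), Card (id 9, lvl 1).
Iteration 2: rows with parent_id in {4,8,9} -> Biology (id 11, lvl 2), Sports (id 13, lvl 2).
Iteration 3: rows with parent_id in {11,13} -> Toys (id 14, lvl 3).
Iteration 4: no rows with parent_id in {14}; recursion stops.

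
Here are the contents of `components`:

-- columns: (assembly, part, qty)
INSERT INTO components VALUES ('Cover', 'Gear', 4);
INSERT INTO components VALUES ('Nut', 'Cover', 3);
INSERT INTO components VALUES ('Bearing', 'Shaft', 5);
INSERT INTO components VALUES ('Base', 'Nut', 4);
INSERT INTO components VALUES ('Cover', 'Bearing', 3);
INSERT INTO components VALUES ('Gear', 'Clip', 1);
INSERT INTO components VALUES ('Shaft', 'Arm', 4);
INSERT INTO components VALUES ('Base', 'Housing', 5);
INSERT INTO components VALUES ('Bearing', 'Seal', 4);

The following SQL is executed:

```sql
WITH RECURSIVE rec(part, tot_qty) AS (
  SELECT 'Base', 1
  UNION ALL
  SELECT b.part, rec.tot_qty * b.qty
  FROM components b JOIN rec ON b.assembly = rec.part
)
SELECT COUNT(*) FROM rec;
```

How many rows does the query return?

Base: (Base, tot_qty=1).
Iteration 1: components of {Base} -> Housing = 1*5 = 5, Nut = 1*4 = 4.
Iteration 2: components of {Housing,Nut} -> Cover = 4*3 = 12.
Iteration 3: components of {Cover} -> Bearing = 12*3 = 36, Gear = 12*4 = 48.
Iteration 4: components of {Bearing,Gear} -> Clip = 48*1 = 48, Seal = 36*4 = 144, Shaft = 36*5 = 180.
Iteration 5: components of {Clip,Seal,Shaft} -> Arm = 180*4 = 720.
Iteration 6: no further components; recursion stops.
Total rows emitted: 10.

10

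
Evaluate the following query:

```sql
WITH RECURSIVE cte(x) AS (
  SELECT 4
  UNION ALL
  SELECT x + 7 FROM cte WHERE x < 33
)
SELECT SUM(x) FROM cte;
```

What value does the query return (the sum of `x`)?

Base: x=4.
Iteration 1: 4 < 33 holds -> x = 4 + 7 = 11.
Iteration 2: 11 < 33 holds -> x = 11 + 7 = 18.
Iteration 3: 18 < 33 holds -> x = 18 + 7 = 25.
Iteration 4: 25 < 33 holds -> x = 25 + 7 = 32.
Iteration 5: 32 < 33 holds -> x = 32 + 7 = 39.
Iteration 6: 39 < 33 fails; recursion stops.
SUM(x) = 4 + 11 + 18 + 25 + 32 + 39 = 129.

129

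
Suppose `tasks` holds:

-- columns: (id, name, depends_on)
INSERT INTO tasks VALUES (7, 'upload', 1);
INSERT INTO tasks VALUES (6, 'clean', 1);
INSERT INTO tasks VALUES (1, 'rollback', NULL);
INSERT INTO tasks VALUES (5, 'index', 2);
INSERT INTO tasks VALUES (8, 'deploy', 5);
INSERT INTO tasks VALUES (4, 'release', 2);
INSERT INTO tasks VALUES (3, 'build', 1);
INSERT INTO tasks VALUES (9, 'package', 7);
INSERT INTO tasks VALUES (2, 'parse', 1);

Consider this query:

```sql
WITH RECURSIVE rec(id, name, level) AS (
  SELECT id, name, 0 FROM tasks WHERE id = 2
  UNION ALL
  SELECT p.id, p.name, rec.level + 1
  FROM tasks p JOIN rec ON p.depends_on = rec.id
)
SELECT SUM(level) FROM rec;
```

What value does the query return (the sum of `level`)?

Base: id=2 (parse) at level 0.
Iteration 1: rows with depends_on in {2} -> release (id 4, level 1), index (id 5, level 1).
Iteration 2: rows with depends_on in {4,5} -> deploy (id 8, level 2).
Iteration 3: no rows with depends_on in {8}; recursion stops.
SUM(level) = 0 + 1 + 1 + 2 = 4.

4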